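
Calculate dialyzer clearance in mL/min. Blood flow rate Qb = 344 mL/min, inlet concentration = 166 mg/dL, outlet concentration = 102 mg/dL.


K = Qb * (Cb_in - Cb_out) / Cb_in
K = 344 * (166 - 102) / 166
K = 132.6 mL/min


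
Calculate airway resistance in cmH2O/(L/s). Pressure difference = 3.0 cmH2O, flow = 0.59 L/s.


R = dP / flow
R = 3.0 / 0.59
R = 5.085 cmH2O/(L/s)


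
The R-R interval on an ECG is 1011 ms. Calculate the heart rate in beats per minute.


HR = 60 / RR_interval(s)
RR = 1011 ms = 1.011 s
HR = 60 / 1.011 = 59.35 bpm


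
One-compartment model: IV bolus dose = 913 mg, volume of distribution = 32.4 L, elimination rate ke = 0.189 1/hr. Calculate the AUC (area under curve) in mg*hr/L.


C0 = Dose/Vd = 913/32.4 = 28.179 mg/L
AUC = C0/ke = 28.179/0.189
AUC = 149.1 mg*hr/L


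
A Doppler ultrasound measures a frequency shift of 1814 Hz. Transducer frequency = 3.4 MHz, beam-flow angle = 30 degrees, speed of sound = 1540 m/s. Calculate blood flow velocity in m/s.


v = fd * c / (2 * f0 * cos(theta))
v = 1814 * 1540 / (2 * 3.4000e+06 * cos(30))
v = 0.4744 m/s


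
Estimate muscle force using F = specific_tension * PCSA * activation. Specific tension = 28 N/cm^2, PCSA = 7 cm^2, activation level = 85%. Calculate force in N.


F = sigma * PCSA * activation
F = 28 * 7 * 0.85
F = 166.6 N


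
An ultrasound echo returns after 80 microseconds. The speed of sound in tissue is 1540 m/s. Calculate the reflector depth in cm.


depth = c * t / 2
t = 80 us = 8.0000e-05 s
depth = 1540 * 8.0000e-05 / 2
depth = 0.0616 m = 6.16 cm


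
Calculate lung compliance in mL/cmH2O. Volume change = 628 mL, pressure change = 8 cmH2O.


C = dV / dP
C = 628 / 8
C = 78.5 mL/cmH2O


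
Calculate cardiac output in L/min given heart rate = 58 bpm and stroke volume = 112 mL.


CO = HR * SV
CO = 58 * 112 / 1000
CO = 6.496 L/min


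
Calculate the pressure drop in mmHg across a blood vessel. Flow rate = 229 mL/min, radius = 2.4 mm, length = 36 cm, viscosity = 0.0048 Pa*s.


dP = 8*mu*L*Q / (pi*r^4)
Q = 229 mL/min = 3.81667e-06 m^3/s
dP = 506.202 Pa = 506.202 / 133.322 mmHg = 3.797 mmHg


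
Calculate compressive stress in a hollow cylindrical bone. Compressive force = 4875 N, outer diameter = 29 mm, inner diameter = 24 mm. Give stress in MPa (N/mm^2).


A = pi*(r_o^2 - r_i^2)
r_o = 14.5 mm, r_i = 12 mm
A = 208.131 mm^2
sigma = F/A = 4875 / 208.131
sigma = 23.42 MPa


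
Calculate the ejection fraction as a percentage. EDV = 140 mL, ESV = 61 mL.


SV = EDV - ESV = 140 - 61 = 79 mL
EF = SV/EDV * 100 = 79/140 * 100
EF = 56.43%


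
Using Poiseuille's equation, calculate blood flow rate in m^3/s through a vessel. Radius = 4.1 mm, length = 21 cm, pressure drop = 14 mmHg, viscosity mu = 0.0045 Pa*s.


Q = pi*r^4*dP / (8*mu*L)
r = 0.0041 m, L = 0.21 m
dP = 14 mmHg = 1866.508 Pa
Q = 2.1918e-04 m^3/s


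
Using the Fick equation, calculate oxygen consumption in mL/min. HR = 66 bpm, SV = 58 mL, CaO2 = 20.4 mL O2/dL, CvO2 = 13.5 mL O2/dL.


CO = HR*SV = 66*58/1000 = 3.828 L/min
a-v O2 diff = 20.4 - 13.5 = 6.9 mL/dL
VO2 = CO * (CaO2-CvO2) * 10 dL/L
VO2 = 3.828 * 6.9 * 10
VO2 = 264.1 mL/min


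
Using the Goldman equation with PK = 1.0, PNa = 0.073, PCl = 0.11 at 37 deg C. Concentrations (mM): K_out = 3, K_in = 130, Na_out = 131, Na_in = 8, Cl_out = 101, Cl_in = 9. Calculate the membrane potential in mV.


Vm = (RT/F)*ln((PK*Ko + PNa*Nao + PCl*Cli)/(PK*Ki + PNa*Nai + PCl*Clo))
Numer = 13.553, Denom = 141.694
Vm = -62.73 mV


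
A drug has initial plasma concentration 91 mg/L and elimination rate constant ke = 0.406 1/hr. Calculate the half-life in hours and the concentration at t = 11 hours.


t_half = ln(2) / ke = 0.693147 / 0.406 = 1.707 hr
C(t) = C0 * exp(-ke*t) = 91 * exp(-0.406*11)
C(11) = 1.046 mg/L


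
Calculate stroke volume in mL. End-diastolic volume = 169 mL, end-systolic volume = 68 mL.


SV = EDV - ESV
SV = 169 - 68
SV = 101 mL


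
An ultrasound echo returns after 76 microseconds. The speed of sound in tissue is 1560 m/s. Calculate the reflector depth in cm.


depth = c * t / 2
t = 76 us = 7.6000e-05 s
depth = 1560 * 7.6000e-05 / 2
depth = 0.05928 m = 5.928 cm


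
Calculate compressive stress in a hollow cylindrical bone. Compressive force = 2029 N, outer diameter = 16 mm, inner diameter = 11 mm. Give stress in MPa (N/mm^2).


A = pi*(r_o^2 - r_i^2)
r_o = 8 mm, r_i = 5.5 mm
A = 106.029 mm^2
sigma = F/A = 2029 / 106.029
sigma = 19.14 MPa


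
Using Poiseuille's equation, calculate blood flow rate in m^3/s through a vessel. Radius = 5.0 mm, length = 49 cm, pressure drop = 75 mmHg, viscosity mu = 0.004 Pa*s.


Q = pi*r^4*dP / (8*mu*L)
r = 0.005 m, L = 0.49 m
dP = 75 mmHg = 9999.15 Pa
Q = 0.001252 m^3/s


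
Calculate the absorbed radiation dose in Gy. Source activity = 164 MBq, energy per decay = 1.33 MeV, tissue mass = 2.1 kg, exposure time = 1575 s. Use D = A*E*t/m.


A = 164 MBq = 1.6400e+08 Bq
E = 1.33 MeV = 2.13066e-13 J
D = A*E*t/m = 1.6400e+08*2.13066e-13*1575/2.1
D = 0.02621 Gy


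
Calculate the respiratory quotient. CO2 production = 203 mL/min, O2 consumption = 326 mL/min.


RQ = VCO2 / VO2
RQ = 203 / 326
RQ = 0.6227


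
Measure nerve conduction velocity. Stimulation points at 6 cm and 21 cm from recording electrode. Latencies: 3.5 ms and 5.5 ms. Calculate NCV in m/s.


Distance = (21 - 6) / 100 = 0.15 m
dt = (5.5 - 3.5) / 1000 = 0.002 s
NCV = dist / dt = 75 m/s


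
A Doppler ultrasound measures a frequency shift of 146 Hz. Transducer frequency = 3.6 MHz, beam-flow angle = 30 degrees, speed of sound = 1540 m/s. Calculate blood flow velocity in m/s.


v = fd * c / (2 * f0 * cos(theta))
v = 146 * 1540 / (2 * 3.6000e+06 * cos(30))
v = 0.03606 m/s


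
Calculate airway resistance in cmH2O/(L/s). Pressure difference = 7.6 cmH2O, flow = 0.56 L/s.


R = dP / flow
R = 7.6 / 0.56
R = 13.57 cmH2O/(L/s)


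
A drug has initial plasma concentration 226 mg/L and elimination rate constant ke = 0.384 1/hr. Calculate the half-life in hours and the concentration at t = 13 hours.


t_half = ln(2) / ke = 0.693147 / 0.384 = 1.805 hr
C(t) = C0 * exp(-ke*t) = 226 * exp(-0.384*13)
C(13) = 1.535 mg/L


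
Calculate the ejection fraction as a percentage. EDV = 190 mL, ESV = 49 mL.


SV = EDV - ESV = 190 - 49 = 141 mL
EF = SV/EDV * 100 = 141/190 * 100
EF = 74.21%


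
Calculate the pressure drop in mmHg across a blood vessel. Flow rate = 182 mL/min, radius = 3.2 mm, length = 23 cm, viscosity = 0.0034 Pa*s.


dP = 8*mu*L*Q / (pi*r^4)
Q = 182 mL/min = 3.03333e-06 m^3/s
dP = 57.6059 Pa = 57.6059 / 133.322 mmHg = 0.4321 mmHg


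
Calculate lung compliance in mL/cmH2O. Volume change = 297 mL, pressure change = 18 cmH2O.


C = dV / dP
C = 297 / 18
C = 16.5 mL/cmH2O


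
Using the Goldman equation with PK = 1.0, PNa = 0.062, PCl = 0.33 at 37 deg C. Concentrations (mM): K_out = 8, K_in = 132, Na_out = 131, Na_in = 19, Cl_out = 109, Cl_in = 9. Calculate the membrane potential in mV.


Vm = (RT/F)*ln((PK*Ko + PNa*Nao + PCl*Cli)/(PK*Ki + PNa*Nai + PCl*Clo))
Numer = 19.092, Denom = 169.148
Vm = -58.3 mV


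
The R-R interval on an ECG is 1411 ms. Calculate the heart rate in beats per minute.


HR = 60 / RR_interval(s)
RR = 1411 ms = 1.411 s
HR = 60 / 1.411 = 42.52 bpm


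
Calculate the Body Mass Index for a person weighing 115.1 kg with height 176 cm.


BMI = weight / height^2
height = 176 cm = 1.76 m
BMI = 115.1 / 1.76^2
BMI = 37.16 kg/m^2


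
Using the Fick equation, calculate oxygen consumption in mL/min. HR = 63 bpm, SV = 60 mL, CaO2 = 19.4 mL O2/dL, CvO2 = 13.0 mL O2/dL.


CO = HR*SV = 63*60/1000 = 3.78 L/min
a-v O2 diff = 19.4 - 13.0 = 6.4 mL/dL
VO2 = CO * (CaO2-CvO2) * 10 dL/L
VO2 = 3.78 * 6.4 * 10
VO2 = 241.9 mL/min


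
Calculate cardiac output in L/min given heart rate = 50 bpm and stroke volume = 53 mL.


CO = HR * SV
CO = 50 * 53 / 1000
CO = 2.65 L/min


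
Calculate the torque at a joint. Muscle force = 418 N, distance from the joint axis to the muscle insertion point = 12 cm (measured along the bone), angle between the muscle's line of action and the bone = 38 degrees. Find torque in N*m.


Torque = F * d * sin(theta)   (moment arm = d*sin(theta))
d = 12 cm = 0.12 m
Torque = 418 * 0.12 * sin(38)
Torque = 30.88 N*m


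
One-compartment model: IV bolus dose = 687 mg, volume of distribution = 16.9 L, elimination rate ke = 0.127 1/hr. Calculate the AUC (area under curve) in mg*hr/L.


C0 = Dose/Vd = 687/16.9 = 40.6509 mg/L
AUC = C0/ke = 40.6509/0.127
AUC = 320.1 mg*hr/L


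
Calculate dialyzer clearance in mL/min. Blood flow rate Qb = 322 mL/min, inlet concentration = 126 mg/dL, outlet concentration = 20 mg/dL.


K = Qb * (Cb_in - Cb_out) / Cb_in
K = 322 * (126 - 20) / 126
K = 270.9 mL/min


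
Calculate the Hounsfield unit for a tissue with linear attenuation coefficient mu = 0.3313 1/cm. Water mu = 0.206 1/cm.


HU = ((mu_tissue - mu_water) / mu_water) * 1000
HU = ((0.3313 - 0.206) / 0.206) * 1000
HU = 608.3


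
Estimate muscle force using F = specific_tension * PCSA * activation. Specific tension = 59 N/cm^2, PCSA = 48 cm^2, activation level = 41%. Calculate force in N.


F = sigma * PCSA * activation
F = 59 * 48 * 0.41
F = 1161 N


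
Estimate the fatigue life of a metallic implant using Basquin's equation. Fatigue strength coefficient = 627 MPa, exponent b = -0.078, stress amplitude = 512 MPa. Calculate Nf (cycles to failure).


sigma_a = sigma_f' * (2Nf)^b
2Nf = (sigma_a/sigma_f')^(1/b)
2Nf = (512/627)^(1/-0.078)
2Nf = 13.433034
Nf = 6.717


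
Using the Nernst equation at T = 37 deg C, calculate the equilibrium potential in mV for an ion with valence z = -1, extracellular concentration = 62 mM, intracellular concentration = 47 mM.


E = (RT/(zF)) * ln(C_out/C_in)
T = 37 + 273.15 = 310.15 K
E = (8.314 * 310.15 / (-1 * 96485)) * ln(62/47)
E = -7.403 mV


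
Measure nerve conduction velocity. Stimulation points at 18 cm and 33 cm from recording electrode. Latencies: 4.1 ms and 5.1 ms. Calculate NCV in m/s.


Distance = (33 - 18) / 100 = 0.15 m
dt = (5.1 - 4.1) / 1000 = 0.001 s
NCV = dist / dt = 150 m/s


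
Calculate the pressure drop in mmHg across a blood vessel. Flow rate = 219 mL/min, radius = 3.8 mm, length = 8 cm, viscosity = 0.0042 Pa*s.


dP = 8*mu*L*Q / (pi*r^4)
Q = 219 mL/min = 3.65e-06 m^3/s
dP = 14.9774 Pa = 14.9774 / 133.322 mmHg = 0.1123 mmHg


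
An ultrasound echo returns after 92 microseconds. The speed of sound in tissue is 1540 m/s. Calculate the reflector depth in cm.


depth = c * t / 2
t = 92 us = 9.2000e-05 s
depth = 1540 * 9.2000e-05 / 2
depth = 0.07084 m = 7.084 cm


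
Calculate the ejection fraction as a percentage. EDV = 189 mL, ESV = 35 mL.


SV = EDV - ESV = 189 - 35 = 154 mL
EF = SV/EDV * 100 = 154/189 * 100
EF = 81.48%


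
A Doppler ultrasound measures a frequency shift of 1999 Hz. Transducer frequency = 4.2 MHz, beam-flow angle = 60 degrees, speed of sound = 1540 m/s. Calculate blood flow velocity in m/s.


v = fd * c / (2 * f0 * cos(theta))
v = 1999 * 1540 / (2 * 4.2000e+06 * cos(60))
v = 0.733 m/s


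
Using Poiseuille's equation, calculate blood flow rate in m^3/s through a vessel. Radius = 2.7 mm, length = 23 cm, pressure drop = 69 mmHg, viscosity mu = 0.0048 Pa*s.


Q = pi*r^4*dP / (8*mu*L)
r = 0.0027 m, L = 0.23 m
dP = 69 mmHg = 9199.218 Pa
Q = 1.7390e-04 m^3/s


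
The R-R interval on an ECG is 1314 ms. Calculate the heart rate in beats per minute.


HR = 60 / RR_interval(s)
RR = 1314 ms = 1.314 s
HR = 60 / 1.314 = 45.66 bpm


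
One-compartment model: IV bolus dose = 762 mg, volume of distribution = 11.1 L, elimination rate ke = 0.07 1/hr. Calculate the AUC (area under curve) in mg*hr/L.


C0 = Dose/Vd = 762/11.1 = 68.6486 mg/L
AUC = C0/ke = 68.6486/0.07
AUC = 980.7 mg*hr/L


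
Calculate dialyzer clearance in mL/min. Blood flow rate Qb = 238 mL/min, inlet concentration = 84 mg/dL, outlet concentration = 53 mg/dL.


K = Qb * (Cb_in - Cb_out) / Cb_in
K = 238 * (84 - 53) / 84
K = 87.83 mL/min


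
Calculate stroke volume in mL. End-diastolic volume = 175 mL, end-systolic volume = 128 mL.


SV = EDV - ESV
SV = 175 - 128
SV = 47 mL


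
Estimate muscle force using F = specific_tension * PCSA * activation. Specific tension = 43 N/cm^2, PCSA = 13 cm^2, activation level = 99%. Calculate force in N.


F = sigma * PCSA * activation
F = 43 * 13 * 0.99
F = 553.4 N


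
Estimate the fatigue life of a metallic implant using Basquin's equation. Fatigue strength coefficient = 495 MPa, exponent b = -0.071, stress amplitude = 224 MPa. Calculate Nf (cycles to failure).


sigma_a = sigma_f' * (2Nf)^b
2Nf = (sigma_a/sigma_f')^(1/b)
2Nf = (224/495)^(1/-0.071)
2Nf = 70811.066
Nf = 3.541e+04


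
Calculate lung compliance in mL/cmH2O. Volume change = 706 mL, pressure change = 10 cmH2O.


C = dV / dP
C = 706 / 10
C = 70.6 mL/cmH2O


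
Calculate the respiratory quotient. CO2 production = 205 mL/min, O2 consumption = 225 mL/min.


RQ = VCO2 / VO2
RQ = 205 / 225
RQ = 0.9111


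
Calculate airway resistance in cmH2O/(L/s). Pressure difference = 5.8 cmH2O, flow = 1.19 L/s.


R = dP / flow
R = 5.8 / 1.19
R = 4.874 cmH2O/(L/s)


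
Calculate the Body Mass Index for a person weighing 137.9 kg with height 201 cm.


BMI = weight / height^2
height = 201 cm = 2.01 m
BMI = 137.9 / 2.01^2
BMI = 34.13 kg/m^2


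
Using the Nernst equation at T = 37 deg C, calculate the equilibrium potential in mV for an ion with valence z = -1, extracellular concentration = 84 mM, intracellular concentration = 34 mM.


E = (RT/(zF)) * ln(C_out/C_in)
T = 37 + 273.15 = 310.15 K
E = (8.314 * 310.15 / (-1 * 96485)) * ln(84/34)
E = -24.17 mV


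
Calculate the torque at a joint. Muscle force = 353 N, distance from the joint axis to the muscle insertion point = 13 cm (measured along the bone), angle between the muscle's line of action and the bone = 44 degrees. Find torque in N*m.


Torque = F * d * sin(theta)   (moment arm = d*sin(theta))
d = 13 cm = 0.13 m
Torque = 353 * 0.13 * sin(44)
Torque = 31.88 N*m


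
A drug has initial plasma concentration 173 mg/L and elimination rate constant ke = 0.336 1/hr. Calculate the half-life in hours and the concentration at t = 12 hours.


t_half = ln(2) / ke = 0.693147 / 0.336 = 2.063 hr
C(t) = C0 * exp(-ke*t) = 173 * exp(-0.336*12)
C(12) = 3.069 mg/L


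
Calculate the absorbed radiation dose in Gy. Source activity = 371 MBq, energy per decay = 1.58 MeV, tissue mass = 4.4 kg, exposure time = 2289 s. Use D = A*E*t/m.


A = 371 MBq = 3.7100e+08 Bq
E = 1.58 MeV = 2.53116e-13 J
D = A*E*t/m = 3.7100e+08*2.53116e-13*2289/4.4
D = 0.04885 Gy


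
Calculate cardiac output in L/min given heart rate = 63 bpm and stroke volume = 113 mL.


CO = HR * SV
CO = 63 * 113 / 1000
CO = 7.119 L/min


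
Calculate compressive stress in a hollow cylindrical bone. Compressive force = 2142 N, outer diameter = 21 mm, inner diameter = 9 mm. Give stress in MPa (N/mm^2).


A = pi*(r_o^2 - r_i^2)
r_o = 10.5 mm, r_i = 4.5 mm
A = 282.743 mm^2
sigma = F/A = 2142 / 282.743
sigma = 7.576 MPa


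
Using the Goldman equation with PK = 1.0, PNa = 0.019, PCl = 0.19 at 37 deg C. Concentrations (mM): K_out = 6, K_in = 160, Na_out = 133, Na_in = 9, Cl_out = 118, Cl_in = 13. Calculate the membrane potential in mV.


Vm = (RT/F)*ln((PK*Ko + PNa*Nao + PCl*Cli)/(PK*Ki + PNa*Nai + PCl*Clo))
Numer = 10.997, Denom = 182.591
Vm = -75.09 mV


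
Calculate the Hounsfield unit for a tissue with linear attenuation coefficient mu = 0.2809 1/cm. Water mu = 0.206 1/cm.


HU = ((mu_tissue - mu_water) / mu_water) * 1000
HU = ((0.2809 - 0.206) / 0.206) * 1000
HU = 363.6


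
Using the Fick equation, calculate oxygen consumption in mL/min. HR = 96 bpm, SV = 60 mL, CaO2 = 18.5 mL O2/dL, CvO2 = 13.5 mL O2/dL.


CO = HR*SV = 96*60/1000 = 5.76 L/min
a-v O2 diff = 18.5 - 13.5 = 5 mL/dL
VO2 = CO * (CaO2-CvO2) * 10 dL/L
VO2 = 5.76 * 5 * 10
VO2 = 288 mL/min


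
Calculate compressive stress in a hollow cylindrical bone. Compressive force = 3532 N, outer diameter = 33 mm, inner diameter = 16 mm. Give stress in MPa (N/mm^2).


A = pi*(r_o^2 - r_i^2)
r_o = 16.5 mm, r_i = 8 mm
A = 654.237 mm^2
sigma = F/A = 3532 / 654.237
sigma = 5.399 MPa


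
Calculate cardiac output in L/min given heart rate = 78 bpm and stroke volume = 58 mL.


CO = HR * SV
CO = 78 * 58 / 1000
CO = 4.524 L/min


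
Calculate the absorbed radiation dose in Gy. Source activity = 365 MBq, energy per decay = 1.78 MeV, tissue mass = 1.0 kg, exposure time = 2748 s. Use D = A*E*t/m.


A = 365 MBq = 3.6500e+08 Bq
E = 1.78 MeV = 2.85156e-13 J
D = A*E*t/m = 3.6500e+08*2.85156e-13*2748/1.0
D = 0.286 Gy


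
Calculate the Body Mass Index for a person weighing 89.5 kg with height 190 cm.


BMI = weight / height^2
height = 190 cm = 1.9 m
BMI = 89.5 / 1.9^2
BMI = 24.79 kg/m^2


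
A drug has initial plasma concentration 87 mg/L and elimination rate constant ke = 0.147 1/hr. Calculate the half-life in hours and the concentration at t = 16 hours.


t_half = ln(2) / ke = 0.693147 / 0.147 = 4.715 hr
C(t) = C0 * exp(-ke*t) = 87 * exp(-0.147*16)
C(16) = 8.281 mg/L


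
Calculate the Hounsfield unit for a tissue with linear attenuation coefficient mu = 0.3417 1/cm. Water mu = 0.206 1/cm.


HU = ((mu_tissue - mu_water) / mu_water) * 1000
HU = ((0.3417 - 0.206) / 0.206) * 1000
HU = 658.7


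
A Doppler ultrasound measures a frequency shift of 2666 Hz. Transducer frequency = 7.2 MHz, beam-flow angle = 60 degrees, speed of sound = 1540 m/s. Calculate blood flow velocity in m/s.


v = fd * c / (2 * f0 * cos(theta))
v = 2666 * 1540 / (2 * 7.2000e+06 * cos(60))
v = 0.5702 m/s


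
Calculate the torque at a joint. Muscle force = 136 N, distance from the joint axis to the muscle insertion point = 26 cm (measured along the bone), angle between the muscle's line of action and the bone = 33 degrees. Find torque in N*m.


Torque = F * d * sin(theta)   (moment arm = d*sin(theta))
d = 26 cm = 0.26 m
Torque = 136 * 0.26 * sin(33)
Torque = 19.26 N*m


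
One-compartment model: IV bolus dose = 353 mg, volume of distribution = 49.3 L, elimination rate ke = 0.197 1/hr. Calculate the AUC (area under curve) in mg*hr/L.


C0 = Dose/Vd = 353/49.3 = 7.16024 mg/L
AUC = C0/ke = 7.16024/0.197
AUC = 36.35 mg*hr/L


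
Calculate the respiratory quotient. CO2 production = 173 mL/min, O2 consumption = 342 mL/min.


RQ = VCO2 / VO2
RQ = 173 / 342
RQ = 0.5058


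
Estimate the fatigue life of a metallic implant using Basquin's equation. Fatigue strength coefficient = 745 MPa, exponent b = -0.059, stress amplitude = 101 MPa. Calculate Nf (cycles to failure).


sigma_a = sigma_f' * (2Nf)^b
2Nf = (sigma_a/sigma_f')^(1/b)
2Nf = (101/745)^(1/-0.059)
2Nf = 5.117597e+14
Nf = 2.5588e+14


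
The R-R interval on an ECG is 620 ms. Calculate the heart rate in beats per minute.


HR = 60 / RR_interval(s)
RR = 620 ms = 0.62 s
HR = 60 / 0.62 = 96.77 bpm


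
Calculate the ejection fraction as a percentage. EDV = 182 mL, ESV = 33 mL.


SV = EDV - ESV = 182 - 33 = 149 mL
EF = SV/EDV * 100 = 149/182 * 100
EF = 81.87%


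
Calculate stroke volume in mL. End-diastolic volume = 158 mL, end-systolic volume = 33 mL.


SV = EDV - ESV
SV = 158 - 33
SV = 125 mL


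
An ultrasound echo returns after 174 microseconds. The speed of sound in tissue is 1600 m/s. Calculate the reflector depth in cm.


depth = c * t / 2
t = 174 us = 1.7400e-04 s
depth = 1600 * 1.7400e-04 / 2
depth = 0.1392 m = 13.92 cm


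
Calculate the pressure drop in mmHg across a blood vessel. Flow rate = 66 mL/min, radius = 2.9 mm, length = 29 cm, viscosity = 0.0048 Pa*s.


dP = 8*mu*L*Q / (pi*r^4)
Q = 66 mL/min = 1.1e-06 m^3/s
dP = 55.129 Pa = 55.129 / 133.322 mmHg = 0.4135 mmHg


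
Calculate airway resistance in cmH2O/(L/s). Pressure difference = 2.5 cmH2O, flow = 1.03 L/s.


R = dP / flow
R = 2.5 / 1.03
R = 2.427 cmH2O/(L/s)


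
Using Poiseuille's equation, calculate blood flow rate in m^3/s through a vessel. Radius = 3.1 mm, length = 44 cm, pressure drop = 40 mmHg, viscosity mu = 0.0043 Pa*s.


Q = pi*r^4*dP / (8*mu*L)
r = 0.0031 m, L = 0.44 m
dP = 40 mmHg = 5332.88 Pa
Q = 1.0222e-04 m^3/s


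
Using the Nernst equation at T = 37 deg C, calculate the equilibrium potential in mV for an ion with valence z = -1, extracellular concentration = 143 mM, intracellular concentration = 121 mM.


E = (RT/(zF)) * ln(C_out/C_in)
T = 37 + 273.15 = 310.15 K
E = (8.314 * 310.15 / (-1 * 96485)) * ln(143/121)
E = -4.465 mV


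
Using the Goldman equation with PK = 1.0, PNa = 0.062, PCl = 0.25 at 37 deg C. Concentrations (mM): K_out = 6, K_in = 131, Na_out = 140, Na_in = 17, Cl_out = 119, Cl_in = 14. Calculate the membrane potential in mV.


Vm = (RT/F)*ln((PK*Ko + PNa*Nao + PCl*Cli)/(PK*Ki + PNa*Nai + PCl*Clo))
Numer = 18.18, Denom = 161.804
Vm = -58.42 mV


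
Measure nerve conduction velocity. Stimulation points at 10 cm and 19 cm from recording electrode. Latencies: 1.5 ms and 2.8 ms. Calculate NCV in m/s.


Distance = (19 - 10) / 100 = 0.09 m
dt = (2.8 - 1.5) / 1000 = 0.0013 s
NCV = dist / dt = 69.23 m/s


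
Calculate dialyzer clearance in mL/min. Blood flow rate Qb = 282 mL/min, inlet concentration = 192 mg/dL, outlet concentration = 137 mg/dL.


K = Qb * (Cb_in - Cb_out) / Cb_in
K = 282 * (192 - 137) / 192
K = 80.78 mL/min


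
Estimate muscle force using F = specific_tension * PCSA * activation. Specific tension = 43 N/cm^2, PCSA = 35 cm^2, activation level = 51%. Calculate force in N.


F = sigma * PCSA * activation
F = 43 * 35 * 0.51
F = 767.6 N


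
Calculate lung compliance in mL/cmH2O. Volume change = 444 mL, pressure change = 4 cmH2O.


C = dV / dP
C = 444 / 4
C = 111 mL/cmH2O


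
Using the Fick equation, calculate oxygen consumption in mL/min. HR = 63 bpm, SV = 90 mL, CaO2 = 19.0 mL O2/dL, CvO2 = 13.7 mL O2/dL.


CO = HR*SV = 63*90/1000 = 5.67 L/min
a-v O2 diff = 19.0 - 13.7 = 5.3 mL/dL
VO2 = CO * (CaO2-CvO2) * 10 dL/L
VO2 = 5.67 * 5.3 * 10
VO2 = 300.5 mL/min


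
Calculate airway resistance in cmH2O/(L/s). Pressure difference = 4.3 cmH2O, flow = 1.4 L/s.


R = dP / flow
R = 4.3 / 1.4
R = 3.071 cmH2O/(L/s)


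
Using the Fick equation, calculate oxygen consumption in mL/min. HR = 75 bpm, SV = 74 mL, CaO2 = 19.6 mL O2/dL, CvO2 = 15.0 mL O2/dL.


CO = HR*SV = 75*74/1000 = 5.55 L/min
a-v O2 diff = 19.6 - 15.0 = 4.6 mL/dL
VO2 = CO * (CaO2-CvO2) * 10 dL/L
VO2 = 5.55 * 4.6 * 10
VO2 = 255.3 mL/min


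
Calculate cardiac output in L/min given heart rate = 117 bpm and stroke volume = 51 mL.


CO = HR * SV
CO = 117 * 51 / 1000
CO = 5.967 L/min


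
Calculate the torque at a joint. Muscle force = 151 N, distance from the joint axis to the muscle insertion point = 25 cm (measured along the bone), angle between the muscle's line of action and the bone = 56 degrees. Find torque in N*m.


Torque = F * d * sin(theta)   (moment arm = d*sin(theta))
d = 25 cm = 0.25 m
Torque = 151 * 0.25 * sin(56)
Torque = 31.3 N*m


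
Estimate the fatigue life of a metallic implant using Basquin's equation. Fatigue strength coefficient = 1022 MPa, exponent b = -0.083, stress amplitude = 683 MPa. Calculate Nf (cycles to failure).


sigma_a = sigma_f' * (2Nf)^b
2Nf = (sigma_a/sigma_f')^(1/b)
2Nf = (683/1022)^(1/-0.083)
2Nf = 128.46875
Nf = 64.23


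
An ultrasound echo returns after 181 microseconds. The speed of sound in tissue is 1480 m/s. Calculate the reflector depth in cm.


depth = c * t / 2
t = 181 us = 1.8100e-04 s
depth = 1480 * 1.8100e-04 / 2
depth = 0.13394 m = 13.394 cm


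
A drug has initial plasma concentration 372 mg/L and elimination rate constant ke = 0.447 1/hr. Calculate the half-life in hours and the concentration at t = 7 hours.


t_half = ln(2) / ke = 0.693147 / 0.447 = 1.551 hr
C(t) = C0 * exp(-ke*t) = 372 * exp(-0.447*7)
C(7) = 16.28 mg/L


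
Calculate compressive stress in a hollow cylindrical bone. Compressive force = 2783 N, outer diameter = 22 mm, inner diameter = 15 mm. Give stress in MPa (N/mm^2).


A = pi*(r_o^2 - r_i^2)
r_o = 11 mm, r_i = 7.5 mm
A = 203.418 mm^2
sigma = F/A = 2783 / 203.418
sigma = 13.68 MPa


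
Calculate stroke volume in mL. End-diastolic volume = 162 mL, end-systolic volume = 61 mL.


SV = EDV - ESV
SV = 162 - 61
SV = 101 mL


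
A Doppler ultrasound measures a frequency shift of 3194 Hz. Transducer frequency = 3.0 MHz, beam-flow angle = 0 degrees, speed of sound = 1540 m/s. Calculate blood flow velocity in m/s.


v = fd * c / (2 * f0 * cos(theta))
v = 3194 * 1540 / (2 * 3.0000e+06 * cos(0))
v = 0.8198 m/s


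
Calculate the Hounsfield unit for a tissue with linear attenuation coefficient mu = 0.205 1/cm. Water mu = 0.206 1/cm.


HU = ((mu_tissue - mu_water) / mu_water) * 1000
HU = ((0.205 - 0.206) / 0.206) * 1000
HU = -4.854


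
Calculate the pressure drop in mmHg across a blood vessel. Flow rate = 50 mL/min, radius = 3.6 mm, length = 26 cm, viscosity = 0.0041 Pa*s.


dP = 8*mu*L*Q / (pi*r^4)
Q = 50 mL/min = 8.33333e-07 m^3/s
dP = 13.4681 Pa = 13.4681 / 133.322 mmHg = 0.101 mmHg


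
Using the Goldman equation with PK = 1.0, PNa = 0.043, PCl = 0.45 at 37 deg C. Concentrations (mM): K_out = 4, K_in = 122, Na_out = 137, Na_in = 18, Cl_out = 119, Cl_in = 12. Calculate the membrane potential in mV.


Vm = (RT/F)*ln((PK*Ko + PNa*Nao + PCl*Cli)/(PK*Ki + PNa*Nai + PCl*Clo))
Numer = 15.291, Denom = 176.324
Vm = -65.34 mV


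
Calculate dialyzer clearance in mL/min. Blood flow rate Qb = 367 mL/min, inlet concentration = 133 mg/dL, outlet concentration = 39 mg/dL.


K = Qb * (Cb_in - Cb_out) / Cb_in
K = 367 * (133 - 39) / 133
K = 259.4 mL/min


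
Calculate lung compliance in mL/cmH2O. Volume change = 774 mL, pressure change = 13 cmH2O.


C = dV / dP
C = 774 / 13
C = 59.54 mL/cmH2O


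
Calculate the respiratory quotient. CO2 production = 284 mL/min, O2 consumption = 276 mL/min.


RQ = VCO2 / VO2
RQ = 284 / 276
RQ = 1.029


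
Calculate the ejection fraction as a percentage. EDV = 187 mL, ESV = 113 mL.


SV = EDV - ESV = 187 - 113 = 74 mL
EF = SV/EDV * 100 = 74/187 * 100
EF = 39.57%


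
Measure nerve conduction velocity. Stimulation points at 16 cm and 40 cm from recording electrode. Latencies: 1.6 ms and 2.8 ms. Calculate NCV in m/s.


Distance = (40 - 16) / 100 = 0.24 m
dt = (2.8 - 1.6) / 1000 = 0.0012 s
NCV = dist / dt = 200 m/s


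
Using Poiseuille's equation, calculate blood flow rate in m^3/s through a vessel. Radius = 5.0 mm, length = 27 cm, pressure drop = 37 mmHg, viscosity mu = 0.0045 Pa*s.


Q = pi*r^4*dP / (8*mu*L)
r = 0.005 m, L = 0.27 m
dP = 37 mmHg = 4932.914 Pa
Q = 9.9648e-04 m^3/s


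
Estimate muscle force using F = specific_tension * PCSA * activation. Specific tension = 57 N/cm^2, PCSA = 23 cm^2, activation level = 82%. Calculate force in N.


F = sigma * PCSA * activation
F = 57 * 23 * 0.82
F = 1075 N


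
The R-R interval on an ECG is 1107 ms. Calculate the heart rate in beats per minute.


HR = 60 / RR_interval(s)
RR = 1107 ms = 1.107 s
HR = 60 / 1.107 = 54.2 bpm


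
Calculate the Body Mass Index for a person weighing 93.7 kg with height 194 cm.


BMI = weight / height^2
height = 194 cm = 1.94 m
BMI = 93.7 / 1.94^2
BMI = 24.9 kg/m^2


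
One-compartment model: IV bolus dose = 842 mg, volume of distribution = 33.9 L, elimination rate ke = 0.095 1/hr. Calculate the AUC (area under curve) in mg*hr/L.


C0 = Dose/Vd = 842/33.9 = 24.8378 mg/L
AUC = C0/ke = 24.8378/0.095
AUC = 261.5 mg*hr/L


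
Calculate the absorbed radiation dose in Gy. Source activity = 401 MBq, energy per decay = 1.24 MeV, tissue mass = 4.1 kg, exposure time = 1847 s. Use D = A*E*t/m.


A = 401 MBq = 4.0100e+08 Bq
E = 1.24 MeV = 1.98648e-13 J
D = A*E*t/m = 4.0100e+08*1.98648e-13*1847/4.1
D = 0.03588 Gy


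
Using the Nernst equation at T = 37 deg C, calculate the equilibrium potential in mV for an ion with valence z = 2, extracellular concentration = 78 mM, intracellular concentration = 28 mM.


E = (RT/(zF)) * ln(C_out/C_in)
T = 37 + 273.15 = 310.15 K
E = (8.314 * 310.15 / (2 * 96485)) * ln(78/28)
E = 13.69 mV


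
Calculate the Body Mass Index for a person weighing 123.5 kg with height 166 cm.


BMI = weight / height^2
height = 166 cm = 1.66 m
BMI = 123.5 / 1.66^2
BMI = 44.82 kg/m^2


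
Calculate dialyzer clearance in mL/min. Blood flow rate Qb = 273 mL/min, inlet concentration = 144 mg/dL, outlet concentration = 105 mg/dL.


K = Qb * (Cb_in - Cb_out) / Cb_in
K = 273 * (144 - 105) / 144
K = 73.94 mL/min


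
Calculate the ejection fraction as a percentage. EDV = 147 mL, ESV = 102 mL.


SV = EDV - ESV = 147 - 102 = 45 mL
EF = SV/EDV * 100 = 45/147 * 100
EF = 30.61%


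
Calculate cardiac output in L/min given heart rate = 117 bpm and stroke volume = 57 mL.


CO = HR * SV
CO = 117 * 57 / 1000
CO = 6.669 L/min


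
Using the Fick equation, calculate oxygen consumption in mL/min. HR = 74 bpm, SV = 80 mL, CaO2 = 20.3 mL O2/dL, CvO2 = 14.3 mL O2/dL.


CO = HR*SV = 74*80/1000 = 5.92 L/min
a-v O2 diff = 20.3 - 14.3 = 6 mL/dL
VO2 = CO * (CaO2-CvO2) * 10 dL/L
VO2 = 5.92 * 6 * 10
VO2 = 355.2 mL/min


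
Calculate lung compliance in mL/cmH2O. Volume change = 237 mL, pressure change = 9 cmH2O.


C = dV / dP
C = 237 / 9
C = 26.33 mL/cmH2O


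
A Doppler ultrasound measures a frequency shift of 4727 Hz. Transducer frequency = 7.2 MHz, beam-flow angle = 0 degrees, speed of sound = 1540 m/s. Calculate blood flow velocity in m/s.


v = fd * c / (2 * f0 * cos(theta))
v = 4727 * 1540 / (2 * 7.2000e+06 * cos(0))
v = 0.5055 m/s


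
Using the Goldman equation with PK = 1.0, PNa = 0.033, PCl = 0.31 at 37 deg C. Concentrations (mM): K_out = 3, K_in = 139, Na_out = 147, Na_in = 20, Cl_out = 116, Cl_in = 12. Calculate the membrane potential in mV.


Vm = (RT/F)*ln((PK*Ko + PNa*Nao + PCl*Cli)/(PK*Ki + PNa*Nai + PCl*Clo))
Numer = 11.571, Denom = 175.62
Vm = -72.69 mV


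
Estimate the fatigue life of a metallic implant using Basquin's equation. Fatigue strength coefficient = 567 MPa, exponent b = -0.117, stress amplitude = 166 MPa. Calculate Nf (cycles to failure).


sigma_a = sigma_f' * (2Nf)^b
2Nf = (sigma_a/sigma_f')^(1/b)
2Nf = (166/567)^(1/-0.117)
2Nf = 36275.644
Nf = 1.814e+04


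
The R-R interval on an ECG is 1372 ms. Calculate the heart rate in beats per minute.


HR = 60 / RR_interval(s)
RR = 1372 ms = 1.372 s
HR = 60 / 1.372 = 43.73 bpm


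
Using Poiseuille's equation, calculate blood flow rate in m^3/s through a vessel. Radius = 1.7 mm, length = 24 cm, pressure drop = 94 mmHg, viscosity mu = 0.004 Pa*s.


Q = pi*r^4*dP / (8*mu*L)
r = 0.0017 m, L = 0.24 m
dP = 94 mmHg = 12532.268 Pa
Q = 4.2817e-05 m^3/s


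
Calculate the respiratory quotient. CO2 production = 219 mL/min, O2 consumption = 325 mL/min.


RQ = VCO2 / VO2
RQ = 219 / 325
RQ = 0.6738


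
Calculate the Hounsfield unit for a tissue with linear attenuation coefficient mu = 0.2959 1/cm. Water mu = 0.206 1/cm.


HU = ((mu_tissue - mu_water) / mu_water) * 1000
HU = ((0.2959 - 0.206) / 0.206) * 1000
HU = 436.4


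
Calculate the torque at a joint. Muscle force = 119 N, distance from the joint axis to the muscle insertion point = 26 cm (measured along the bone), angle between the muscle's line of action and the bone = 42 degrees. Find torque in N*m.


Torque = F * d * sin(theta)   (moment arm = d*sin(theta))
d = 26 cm = 0.26 m
Torque = 119 * 0.26 * sin(42)
Torque = 20.7 N*m


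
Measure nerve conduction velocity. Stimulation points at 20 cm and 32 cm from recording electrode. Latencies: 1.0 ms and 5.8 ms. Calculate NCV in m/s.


Distance = (32 - 20) / 100 = 0.12 m
dt = (5.8 - 1.0) / 1000 = 0.0048 s
NCV = dist / dt = 25 m/s


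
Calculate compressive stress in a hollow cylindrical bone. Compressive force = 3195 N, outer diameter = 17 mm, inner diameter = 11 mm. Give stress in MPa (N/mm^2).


A = pi*(r_o^2 - r_i^2)
r_o = 8.5 mm, r_i = 5.5 mm
A = 131.947 mm^2
sigma = F/A = 3195 / 131.947
sigma = 24.21 MPa


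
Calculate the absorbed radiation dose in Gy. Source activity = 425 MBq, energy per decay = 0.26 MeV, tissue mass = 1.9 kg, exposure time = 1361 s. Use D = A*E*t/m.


A = 425 MBq = 4.2500e+08 Bq
E = 0.26 MeV = 4.1652e-14 J
D = A*E*t/m = 4.2500e+08*4.1652e-14*1361/1.9
D = 0.01268 Gy


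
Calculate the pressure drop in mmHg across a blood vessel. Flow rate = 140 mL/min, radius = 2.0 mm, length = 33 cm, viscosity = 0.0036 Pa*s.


dP = 8*mu*L*Q / (pi*r^4)
Q = 140 mL/min = 2.33333e-06 m^3/s
dP = 441.177 Pa = 441.177 / 133.322 mmHg = 3.309 mmHg


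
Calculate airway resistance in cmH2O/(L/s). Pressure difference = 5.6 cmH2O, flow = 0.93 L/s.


R = dP / flow
R = 5.6 / 0.93
R = 6.022 cmH2O/(L/s)


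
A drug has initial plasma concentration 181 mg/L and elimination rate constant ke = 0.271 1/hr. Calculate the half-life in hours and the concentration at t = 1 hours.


t_half = ln(2) / ke = 0.693147 / 0.271 = 2.558 hr
C(t) = C0 * exp(-ke*t) = 181 * exp(-0.271*1)
C(1) = 138 mg/L


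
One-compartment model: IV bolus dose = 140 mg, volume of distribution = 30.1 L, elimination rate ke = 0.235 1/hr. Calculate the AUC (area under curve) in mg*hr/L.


C0 = Dose/Vd = 140/30.1 = 4.65116 mg/L
AUC = C0/ke = 4.65116/0.235
AUC = 19.79 mg*hr/L


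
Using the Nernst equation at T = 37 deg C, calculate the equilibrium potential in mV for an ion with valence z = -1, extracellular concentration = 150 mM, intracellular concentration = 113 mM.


E = (RT/(zF)) * ln(C_out/C_in)
T = 37 + 273.15 = 310.15 K
E = (8.314 * 310.15 / (-1 * 96485)) * ln(150/113)
E = -7.57 mV


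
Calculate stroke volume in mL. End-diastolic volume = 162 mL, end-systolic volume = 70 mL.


SV = EDV - ESV
SV = 162 - 70
SV = 92 mL


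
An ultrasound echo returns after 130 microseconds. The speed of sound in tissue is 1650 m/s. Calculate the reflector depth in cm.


depth = c * t / 2
t = 130 us = 1.3000e-04 s
depth = 1650 * 1.3000e-04 / 2
depth = 0.10725 m = 10.725 cm


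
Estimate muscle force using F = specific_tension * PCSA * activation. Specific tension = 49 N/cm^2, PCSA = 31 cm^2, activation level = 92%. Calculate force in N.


F = sigma * PCSA * activation
F = 49 * 31 * 0.92
F = 1397 N


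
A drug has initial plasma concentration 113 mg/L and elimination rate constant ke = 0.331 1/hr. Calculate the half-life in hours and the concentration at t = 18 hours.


t_half = ln(2) / ke = 0.693147 / 0.331 = 2.094 hr
C(t) = C0 * exp(-ke*t) = 113 * exp(-0.331*18)
C(18) = 0.2921 mg/L


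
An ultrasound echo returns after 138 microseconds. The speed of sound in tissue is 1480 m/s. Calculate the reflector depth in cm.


depth = c * t / 2
t = 138 us = 1.3800e-04 s
depth = 1480 * 1.3800e-04 / 2
depth = 0.10212 m = 10.212 cm


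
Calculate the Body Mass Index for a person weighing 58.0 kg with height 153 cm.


BMI = weight / height^2
height = 153 cm = 1.53 m
BMI = 58.0 / 1.53^2
BMI = 24.78 kg/m^2


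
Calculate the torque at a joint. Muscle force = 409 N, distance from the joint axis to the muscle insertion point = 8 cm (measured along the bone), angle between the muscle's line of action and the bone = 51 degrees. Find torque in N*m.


Torque = F * d * sin(theta)   (moment arm = d*sin(theta))
d = 8 cm = 0.08 m
Torque = 409 * 0.08 * sin(51)
Torque = 25.43 N*m


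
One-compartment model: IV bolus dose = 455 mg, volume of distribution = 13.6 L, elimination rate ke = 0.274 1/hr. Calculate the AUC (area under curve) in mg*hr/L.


C0 = Dose/Vd = 455/13.6 = 33.4559 mg/L
AUC = C0/ke = 33.4559/0.274
AUC = 122.1 mg*hr/L


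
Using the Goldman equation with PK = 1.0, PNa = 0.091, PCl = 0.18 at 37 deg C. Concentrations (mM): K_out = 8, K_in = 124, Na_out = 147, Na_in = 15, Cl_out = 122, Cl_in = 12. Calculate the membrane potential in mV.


Vm = (RT/F)*ln((PK*Ko + PNa*Nao + PCl*Cli)/(PK*Ki + PNa*Nai + PCl*Clo))
Numer = 23.537, Denom = 147.325
Vm = -49.02 mV


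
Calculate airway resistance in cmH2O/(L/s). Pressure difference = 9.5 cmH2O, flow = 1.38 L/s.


R = dP / flow
R = 9.5 / 1.38
R = 6.884 cmH2O/(L/s)


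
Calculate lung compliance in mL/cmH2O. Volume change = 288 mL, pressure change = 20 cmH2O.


C = dV / dP
C = 288 / 20
C = 14.4 mL/cmH2O


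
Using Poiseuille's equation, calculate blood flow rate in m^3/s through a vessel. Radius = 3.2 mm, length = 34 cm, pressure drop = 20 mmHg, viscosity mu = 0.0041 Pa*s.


Q = pi*r^4*dP / (8*mu*L)
r = 0.0032 m, L = 0.34 m
dP = 20 mmHg = 2666.44 Pa
Q = 7.8764e-05 m^3/s


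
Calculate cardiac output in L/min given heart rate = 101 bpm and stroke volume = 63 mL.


CO = HR * SV
CO = 101 * 63 / 1000
CO = 6.363 L/min


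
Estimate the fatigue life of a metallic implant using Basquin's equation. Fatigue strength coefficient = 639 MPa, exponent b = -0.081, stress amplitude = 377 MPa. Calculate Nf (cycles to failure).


sigma_a = sigma_f' * (2Nf)^b
2Nf = (sigma_a/sigma_f')^(1/b)
2Nf = (377/639)^(1/-0.081)
2Nf = 674.72955
Nf = 337.4


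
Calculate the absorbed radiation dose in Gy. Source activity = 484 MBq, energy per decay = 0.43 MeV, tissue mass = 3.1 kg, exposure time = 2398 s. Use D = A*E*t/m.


A = 484 MBq = 4.8400e+08 Bq
E = 0.43 MeV = 6.8886e-14 J
D = A*E*t/m = 4.8400e+08*6.8886e-14*2398/3.1
D = 0.02579 Gy


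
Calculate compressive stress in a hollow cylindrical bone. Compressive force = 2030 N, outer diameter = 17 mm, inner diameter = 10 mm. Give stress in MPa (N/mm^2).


A = pi*(r_o^2 - r_i^2)
r_o = 8.5 mm, r_i = 5 mm
A = 148.44 mm^2
sigma = F/A = 2030 / 148.44
sigma = 13.68 MPa


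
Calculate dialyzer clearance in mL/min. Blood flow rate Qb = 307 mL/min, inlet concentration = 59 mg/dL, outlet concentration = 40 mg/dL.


K = Qb * (Cb_in - Cb_out) / Cb_in
K = 307 * (59 - 40) / 59
K = 98.86 mL/min


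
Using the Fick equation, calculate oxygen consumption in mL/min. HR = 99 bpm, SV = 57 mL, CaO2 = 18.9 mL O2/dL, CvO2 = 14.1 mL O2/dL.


CO = HR*SV = 99*57/1000 = 5.643 L/min
a-v O2 diff = 18.9 - 14.1 = 4.8 mL/dL
VO2 = CO * (CaO2-CvO2) * 10 dL/L
VO2 = 5.643 * 4.8 * 10
VO2 = 270.9 mL/min


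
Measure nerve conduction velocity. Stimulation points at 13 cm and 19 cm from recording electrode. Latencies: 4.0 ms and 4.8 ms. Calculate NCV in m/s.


Distance = (19 - 13) / 100 = 0.06 m
dt = (4.8 - 4.0) / 1000 = 8.0000e-04 s
NCV = dist / dt = 75 m/s


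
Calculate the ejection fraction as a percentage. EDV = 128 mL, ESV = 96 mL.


SV = EDV - ESV = 128 - 96 = 32 mL
EF = SV/EDV * 100 = 32/128 * 100
EF = 25%


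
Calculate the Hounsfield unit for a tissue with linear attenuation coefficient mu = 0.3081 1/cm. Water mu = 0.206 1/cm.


HU = ((mu_tissue - mu_water) / mu_water) * 1000
HU = ((0.3081 - 0.206) / 0.206) * 1000
HU = 495.6


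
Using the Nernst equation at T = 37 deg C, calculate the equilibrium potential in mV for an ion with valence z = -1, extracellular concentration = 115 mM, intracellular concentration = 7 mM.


E = (RT/(zF)) * ln(C_out/C_in)
T = 37 + 273.15 = 310.15 K
E = (8.314 * 310.15 / (-1 * 96485)) * ln(115/7)
E = -74.8 mV


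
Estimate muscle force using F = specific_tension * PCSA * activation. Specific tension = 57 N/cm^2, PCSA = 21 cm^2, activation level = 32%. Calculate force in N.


F = sigma * PCSA * activation
F = 57 * 21 * 0.32
F = 383 N


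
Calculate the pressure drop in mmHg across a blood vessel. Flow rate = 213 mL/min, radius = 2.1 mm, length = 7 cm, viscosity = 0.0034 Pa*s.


dP = 8*mu*L*Q / (pi*r^4)
Q = 213 mL/min = 3.55e-06 m^3/s
dP = 110.629 Pa = 110.629 / 133.322 mmHg = 0.8298 mmHg


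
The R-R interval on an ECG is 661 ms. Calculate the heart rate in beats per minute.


HR = 60 / RR_interval(s)
RR = 661 ms = 0.661 s
HR = 60 / 0.661 = 90.77 bpm
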